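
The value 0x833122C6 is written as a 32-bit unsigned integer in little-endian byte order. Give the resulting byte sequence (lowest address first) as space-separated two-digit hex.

C6 22 31 83

Split into bytes (most-significant first): 83 31 22 C6.
In little-endian order the low byte comes first in memory.
So at ascending addresses the bytes are C6 22 31 83.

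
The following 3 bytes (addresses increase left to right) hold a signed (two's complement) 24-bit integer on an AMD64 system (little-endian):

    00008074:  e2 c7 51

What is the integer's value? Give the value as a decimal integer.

5359586

Little-endian: lowest address holds the least-significant byte.
Reassemble most-significant byte first: 51 C7 E2 → 0x51C7E2.
0x51C7E2 = 5359586.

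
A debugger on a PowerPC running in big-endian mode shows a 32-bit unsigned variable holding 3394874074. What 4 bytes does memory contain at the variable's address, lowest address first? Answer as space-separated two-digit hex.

CA 59 AA DA

3394874074 in hexadecimal, padded to 32 bits, is 0xCA59AADA.
Split into bytes (most-significant first): CA 59 AA DA.
In big-endian order the high byte comes first in memory.
So the memory order matches the most-significant-first order: CA 59 AA DA.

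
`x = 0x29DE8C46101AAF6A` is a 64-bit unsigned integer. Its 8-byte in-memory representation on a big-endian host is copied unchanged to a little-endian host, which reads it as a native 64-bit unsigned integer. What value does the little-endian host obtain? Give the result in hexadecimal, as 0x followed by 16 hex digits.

0x6AAF1A10468CDE29

Stored big-endian, the bytes at ascending addresses are 29 DE 8C 46 10 1A AF 6A.
Read back as little-endian, the first byte is least significant, giving 0x6AAF1A10468CDE29.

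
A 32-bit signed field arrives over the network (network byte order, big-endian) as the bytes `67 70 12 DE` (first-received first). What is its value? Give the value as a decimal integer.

1735398110

In big-endian order the high byte comes first in memory.
The bytes are already most-significant first: 0x677012DE.
0x677012DE = 1735398110.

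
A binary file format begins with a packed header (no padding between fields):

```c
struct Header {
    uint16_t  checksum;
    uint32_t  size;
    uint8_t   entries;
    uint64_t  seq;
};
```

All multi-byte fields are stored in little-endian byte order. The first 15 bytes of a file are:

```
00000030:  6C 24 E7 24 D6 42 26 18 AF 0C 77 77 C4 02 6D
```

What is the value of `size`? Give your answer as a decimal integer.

1121330407

`size` follows `checksum` (2 bytes), so it starts at byte offset 2 and occupies 4 bytes.
Bytes at offsets 2..5: E7 24 D6 42.
Little-endian stores the least-significant byte at the lowest address.
Reassemble most-significant byte first: 42 D6 24 E7 → 0x42D624E7.
0x42D624E7 = 1121330407.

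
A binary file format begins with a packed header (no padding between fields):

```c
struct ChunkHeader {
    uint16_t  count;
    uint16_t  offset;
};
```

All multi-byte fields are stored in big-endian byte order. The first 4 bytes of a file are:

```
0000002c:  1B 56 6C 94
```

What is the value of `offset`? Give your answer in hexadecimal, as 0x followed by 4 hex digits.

0x6C94

`offset` follows `count` (2 bytes), so it starts at byte offset 2 and occupies 2 bytes.
Bytes at offsets 2..3: 6C 94.
Big-endian stores the most-significant byte at the lowest address.
The bytes are already most-significant first: 0x6C94.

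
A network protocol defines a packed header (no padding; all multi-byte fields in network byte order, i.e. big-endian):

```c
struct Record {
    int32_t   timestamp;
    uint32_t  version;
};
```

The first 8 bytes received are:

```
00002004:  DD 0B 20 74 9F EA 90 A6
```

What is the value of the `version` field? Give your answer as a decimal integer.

2682949798

`version` follows `timestamp` (4 bytes), so it starts at byte offset 4 and occupies 4 bytes.
Bytes at offsets 4..7: 9F EA 90 A6.
Big-endian stores the most-significant byte at the lowest address.
The bytes are already most-significant first: 0x9FEA90A6.
0x9FEA90A6 = 2682949798.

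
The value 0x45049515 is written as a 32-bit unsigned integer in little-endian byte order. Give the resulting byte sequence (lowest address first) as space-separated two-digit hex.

15 95 04 45

Split into bytes (most-significant first): 45 04 95 15.
Little-endian stores the least-significant byte at the lowest address.
So at ascending addresses the bytes are 15 95 04 45.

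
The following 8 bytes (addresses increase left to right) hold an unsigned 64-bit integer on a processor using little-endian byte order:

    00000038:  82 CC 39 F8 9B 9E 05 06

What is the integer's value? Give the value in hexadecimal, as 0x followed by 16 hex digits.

0x06059E9BF839CC82

Little-endian stores the least-significant byte at the lowest address.
Reassemble most-significant byte first: 06 05 9E 9B F8 39 CC 82 → 0x06059E9BF839CC82.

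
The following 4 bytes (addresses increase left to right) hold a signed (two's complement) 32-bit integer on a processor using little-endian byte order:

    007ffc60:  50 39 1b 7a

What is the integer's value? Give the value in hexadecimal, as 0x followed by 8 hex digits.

0x7A1B3950

Little-endian: lowest address holds the least-significant byte.
Reassemble most-significant byte first: 7A 1B 39 50 → 0x7A1B3950.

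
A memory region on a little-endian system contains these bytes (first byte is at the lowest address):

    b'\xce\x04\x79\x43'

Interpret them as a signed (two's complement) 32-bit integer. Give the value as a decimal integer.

In little-endian order the low byte comes first in memory.
Reassemble most-significant byte first: 43 79 04 CE → 0x437904CE.
0x437904CE = 1132004558.

1132004558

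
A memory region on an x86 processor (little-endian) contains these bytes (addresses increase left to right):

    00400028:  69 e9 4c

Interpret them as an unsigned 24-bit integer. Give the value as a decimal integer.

Little-endian: lowest address holds the least-significant byte.
Reassemble most-significant byte first: 4C E9 69 → 0x4CE969.
0x4CE969 = 5040489.

5040489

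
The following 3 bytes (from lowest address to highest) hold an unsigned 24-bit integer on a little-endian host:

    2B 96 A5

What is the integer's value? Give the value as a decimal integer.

Little-endian stores the least-significant byte at the lowest address.
Reassemble most-significant byte first: A5 96 2B → 0xA5962B.
0xA5962B = 10851883.

10851883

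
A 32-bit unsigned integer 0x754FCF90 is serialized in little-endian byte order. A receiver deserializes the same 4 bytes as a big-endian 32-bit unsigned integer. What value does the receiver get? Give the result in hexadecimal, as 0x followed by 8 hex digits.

Stored little-endian, the bytes at ascending addresses are 90 CF 4F 75.
Read back as big-endian, the last byte is least significant, giving 0x90CF4F75.

0x90CF4F75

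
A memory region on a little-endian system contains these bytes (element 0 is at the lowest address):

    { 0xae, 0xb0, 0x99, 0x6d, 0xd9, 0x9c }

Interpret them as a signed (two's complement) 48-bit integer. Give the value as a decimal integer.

Little-endian stores the least-significant byte at the lowest address.
Reassemble most-significant byte first: 9C D9 6D 99 B0 AE → 0x9CD96D99B0AE.
Top bit is set, so as a signed 48-bit value this is 0x9CD96D99B0AE − 2^48 = -109017316085586.

-109017316085586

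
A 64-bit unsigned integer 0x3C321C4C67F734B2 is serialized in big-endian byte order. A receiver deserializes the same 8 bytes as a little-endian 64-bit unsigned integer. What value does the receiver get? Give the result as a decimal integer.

12841160460570735164

Stored big-endian, the bytes at ascending addresses are 3C 32 1C 4C 67 F7 34 B2.
Read back as little-endian, the first byte is least significant, giving 0xB234F7674C1C323C.
0xB234F7674C1C323C = 12841160460570735164.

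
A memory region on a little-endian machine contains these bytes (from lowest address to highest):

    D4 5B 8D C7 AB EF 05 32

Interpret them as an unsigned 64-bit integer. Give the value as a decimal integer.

3604550597846326228

Little-endian: lowest address holds the least-significant byte.
Reassemble most-significant byte first: 32 05 EF AB C7 8D 5B D4 → 0x3205EFABC78D5BD4.
0x3205EFABC78D5BD4 = 3604550597846326228.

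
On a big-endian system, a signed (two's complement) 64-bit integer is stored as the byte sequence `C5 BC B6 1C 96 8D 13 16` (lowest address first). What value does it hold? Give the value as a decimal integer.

In big-endian order the high byte comes first in memory.
The bytes are already most-significant first: 0xC5BCB61C968D1316.
Top bit is set, so as a signed 64-bit value this is 0xC5BCB61C968D1316 − 2^64 = -4198280518714977514.

-4198280518714977514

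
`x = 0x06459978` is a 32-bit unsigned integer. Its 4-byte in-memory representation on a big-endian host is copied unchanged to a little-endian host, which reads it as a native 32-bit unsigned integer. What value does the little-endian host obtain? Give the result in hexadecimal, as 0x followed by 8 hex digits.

Stored big-endian, the bytes at ascending addresses are 06 45 99 78.
Read back as little-endian, the first byte is least significant, giving 0x78994506.

0x78994506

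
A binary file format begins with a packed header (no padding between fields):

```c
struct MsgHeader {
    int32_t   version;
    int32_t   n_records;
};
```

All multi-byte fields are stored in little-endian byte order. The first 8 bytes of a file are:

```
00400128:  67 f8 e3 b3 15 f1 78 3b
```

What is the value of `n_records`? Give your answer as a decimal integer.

`n_records` follows `version` (4 bytes), so it starts at byte offset 4 and occupies 4 bytes.
Bytes at offsets 4..7: 15 F1 78 3B.
Little-endian: lowest address holds the least-significant byte.
Reassemble most-significant byte first: 3B 78 F1 15 → 0x3B78F115.
0x3B78F115 = 997781781.

997781781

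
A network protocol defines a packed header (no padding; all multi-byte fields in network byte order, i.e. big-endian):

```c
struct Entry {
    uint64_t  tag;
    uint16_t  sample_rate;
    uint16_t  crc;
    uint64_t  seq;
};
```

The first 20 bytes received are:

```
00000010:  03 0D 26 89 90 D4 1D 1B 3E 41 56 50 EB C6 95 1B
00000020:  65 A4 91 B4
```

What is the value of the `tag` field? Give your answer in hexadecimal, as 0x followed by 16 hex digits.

`tag` is the first field, at byte offset 0, occupying 8 bytes.
Bytes at offsets 0..7: 03 0D 26 89 90 D4 1D 1B.
Big-endian: lowest address holds the most-significant byte.
The bytes are already most-significant first: 0x030D268990D41D1B.

0x030D268990D41D1B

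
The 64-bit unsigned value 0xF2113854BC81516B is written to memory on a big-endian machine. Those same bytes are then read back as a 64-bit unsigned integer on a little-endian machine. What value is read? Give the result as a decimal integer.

7733104681038647794

Stored big-endian, the bytes at ascending addresses are F2 11 38 54 BC 81 51 6B.
Read back as little-endian, the first byte is least significant, giving 0x6B5181BC543811F2.
0x6B5181BC543811F2 = 7733104681038647794.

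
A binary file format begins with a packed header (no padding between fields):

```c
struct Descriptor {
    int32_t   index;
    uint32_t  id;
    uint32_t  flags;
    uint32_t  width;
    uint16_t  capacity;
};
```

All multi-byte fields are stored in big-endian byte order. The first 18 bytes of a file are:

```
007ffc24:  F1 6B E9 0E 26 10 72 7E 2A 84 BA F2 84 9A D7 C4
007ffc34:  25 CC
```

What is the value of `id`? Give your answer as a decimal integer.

`id` follows `index` (4 bytes), so it starts at byte offset 4 and occupies 4 bytes.
Bytes at offsets 4..7: 26 10 72 7E.
Big-endian stores the most-significant byte at the lowest address.
The bytes are already most-significant first: 0x2610727E.
0x2610727E = 638612094.

638612094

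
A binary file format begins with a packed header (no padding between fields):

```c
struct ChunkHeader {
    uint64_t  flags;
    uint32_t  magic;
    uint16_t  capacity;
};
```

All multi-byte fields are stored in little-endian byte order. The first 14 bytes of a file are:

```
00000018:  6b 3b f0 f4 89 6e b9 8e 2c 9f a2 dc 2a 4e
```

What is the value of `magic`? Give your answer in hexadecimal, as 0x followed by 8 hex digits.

`magic` follows `flags` (8 bytes), so it starts at byte offset 8 and occupies 4 bytes.
Bytes at offsets 8..11: 2C 9F A2 DC.
Little-endian: lowest address holds the least-significant byte.
Reassemble most-significant byte first: DC A2 9F 2C → 0xDCA29F2C.

0xDCA29F2C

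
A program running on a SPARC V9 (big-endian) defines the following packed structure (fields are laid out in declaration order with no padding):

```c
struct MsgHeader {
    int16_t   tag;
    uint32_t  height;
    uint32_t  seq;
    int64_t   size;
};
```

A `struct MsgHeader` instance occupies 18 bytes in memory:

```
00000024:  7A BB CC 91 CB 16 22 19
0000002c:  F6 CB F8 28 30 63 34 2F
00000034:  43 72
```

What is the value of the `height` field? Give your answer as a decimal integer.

`height` follows `tag` (2 bytes), so it starts at byte offset 2 and occupies 4 bytes.
Bytes at offsets 2..5: CC 91 CB 16.
Big-endian stores the most-significant byte at the lowest address.
The bytes are already most-significant first: 0xCC91CB16.
0xCC91CB16 = 3432106774.

3432106774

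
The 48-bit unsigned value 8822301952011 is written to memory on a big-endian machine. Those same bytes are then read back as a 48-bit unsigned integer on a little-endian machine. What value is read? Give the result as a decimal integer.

8822301952011 in 48-bit hexadecimal is 0x08061A2C880B.
Stored big-endian, the bytes at ascending addresses are 08 06 1A 2C 88 0B.
Read back as little-endian, the first byte is least significant, giving 0x0B882C1A0608.
0x0B882C1A0608 = 12679483360776.

12679483360776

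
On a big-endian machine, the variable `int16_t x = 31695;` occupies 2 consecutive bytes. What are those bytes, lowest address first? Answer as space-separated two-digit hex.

7B CF

31695 in hexadecimal, padded to 16 bits, is 0x7BCF.
Split into bytes (most-significant first): 7B CF.
Big-endian stores the most-significant byte at the lowest address.
So the memory order matches the most-significant-first order: 7B CF.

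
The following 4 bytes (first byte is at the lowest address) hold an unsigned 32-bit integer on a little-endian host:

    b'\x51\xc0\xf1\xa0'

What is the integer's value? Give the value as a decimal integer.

2700197969

Little-endian: lowest address holds the least-significant byte.
Reassemble most-significant byte first: A0 F1 C0 51 → 0xA0F1C051.
0xA0F1C051 = 2700197969.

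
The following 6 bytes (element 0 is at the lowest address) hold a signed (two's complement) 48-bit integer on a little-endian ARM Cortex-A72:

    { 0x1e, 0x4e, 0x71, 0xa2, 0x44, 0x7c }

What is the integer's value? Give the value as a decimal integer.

136634224954910

Little-endian stores the least-significant byte at the lowest address.
Reassemble most-significant byte first: 7C 44 A2 71 4E 1E → 0x7C44A2714E1E.
0x7C44A2714E1E = 136634224954910.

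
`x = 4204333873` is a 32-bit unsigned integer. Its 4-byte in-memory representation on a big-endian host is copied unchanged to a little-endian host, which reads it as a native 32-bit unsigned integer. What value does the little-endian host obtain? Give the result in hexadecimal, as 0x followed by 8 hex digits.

4204333873 in 32-bit hexadecimal is 0xFA990B31.
Stored big-endian, the bytes at ascending addresses are FA 99 0B 31.
Read back as little-endian, the first byte is least significant, giving 0x310B99FA.

0x310B99FA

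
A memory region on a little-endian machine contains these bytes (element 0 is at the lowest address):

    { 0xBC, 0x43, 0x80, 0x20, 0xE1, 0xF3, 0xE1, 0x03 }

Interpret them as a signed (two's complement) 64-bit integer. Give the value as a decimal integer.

279772800112149436

In little-endian order the low byte comes first in memory.
Reassemble most-significant byte first: 03 E1 F3 E1 20 80 43 BC → 0x03E1F3E1208043BC.
0x03E1F3E1208043BC = 279772800112149436.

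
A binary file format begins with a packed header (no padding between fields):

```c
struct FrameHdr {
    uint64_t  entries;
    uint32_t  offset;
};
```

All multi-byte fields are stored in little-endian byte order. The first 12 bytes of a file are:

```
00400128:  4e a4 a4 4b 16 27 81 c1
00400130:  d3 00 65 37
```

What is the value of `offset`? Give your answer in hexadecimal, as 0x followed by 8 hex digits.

`offset` follows `entries` (8 bytes), so it starts at byte offset 8 and occupies 4 bytes.
Bytes at offsets 8..11: D3 00 65 37.
Little-endian stores the least-significant byte at the lowest address.
Reassemble most-significant byte first: 37 65 00 D3 → 0x376500D3.

0x376500D3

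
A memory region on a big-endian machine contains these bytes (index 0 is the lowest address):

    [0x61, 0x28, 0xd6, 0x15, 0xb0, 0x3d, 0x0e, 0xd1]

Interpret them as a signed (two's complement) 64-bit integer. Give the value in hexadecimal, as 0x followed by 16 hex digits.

In big-endian order the high byte comes first in memory.
The bytes are already most-significant first: 0x6128D615B03D0ED1.

0x6128D615B03D0ED1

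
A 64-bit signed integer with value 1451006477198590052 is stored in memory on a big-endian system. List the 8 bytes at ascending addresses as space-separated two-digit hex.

14 23 02 B4 08 36 80 64

1451006477198590052 in hexadecimal, padded to 64 bits, is 0x142302B408368064.
Split into bytes (most-significant first): 14 23 02 B4 08 36 80 64.
Big-endian stores the most-significant byte at the lowest address.
So the memory order matches the most-significant-first order: 14 23 02 B4 08 36 80 64.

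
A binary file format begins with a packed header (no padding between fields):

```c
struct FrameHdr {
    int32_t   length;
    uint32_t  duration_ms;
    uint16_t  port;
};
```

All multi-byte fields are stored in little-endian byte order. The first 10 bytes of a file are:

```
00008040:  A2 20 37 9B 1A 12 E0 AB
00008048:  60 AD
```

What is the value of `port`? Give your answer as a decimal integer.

`port` follows `length` (4 B), `duration_ms` (4 B), so it starts at offset 4 + 4 = 8 and occupies 2 bytes.
Bytes at offsets 8..9: 60 AD.
Little-endian: lowest address holds the least-significant byte.
Reassemble most-significant byte first: AD 60 → 0xAD60.
0xAD60 = 44384.

44384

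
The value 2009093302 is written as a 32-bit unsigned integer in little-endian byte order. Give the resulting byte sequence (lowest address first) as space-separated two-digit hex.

2009093302 in hexadecimal, padded to 32 bits, is 0x77C054B6.
Split into bytes (most-significant first): 77 C0 54 B6.
Little-endian: lowest address holds the least-significant byte.
So at ascending addresses the bytes are B6 54 C0 77.

B6 54 C0 77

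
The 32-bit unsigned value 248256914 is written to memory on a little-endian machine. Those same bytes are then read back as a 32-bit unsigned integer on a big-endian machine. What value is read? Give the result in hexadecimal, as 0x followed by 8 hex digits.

0x9219CC0E

248256914 in 32-bit hexadecimal is 0x0ECC1992.
Stored little-endian, the bytes at ascending addresses are 92 19 CC 0E.
Read back as big-endian, the last byte is least significant, giving 0x9219CC0E.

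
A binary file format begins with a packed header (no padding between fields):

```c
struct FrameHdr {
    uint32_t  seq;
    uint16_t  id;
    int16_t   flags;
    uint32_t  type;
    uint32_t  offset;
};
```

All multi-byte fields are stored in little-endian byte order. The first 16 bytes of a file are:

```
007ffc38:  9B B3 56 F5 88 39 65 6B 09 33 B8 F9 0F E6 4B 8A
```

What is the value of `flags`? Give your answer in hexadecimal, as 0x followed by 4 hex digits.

0x6B65

`flags` follows `seq` (4 B), `id` (2 B), so it starts at offset 4 + 2 = 6 and occupies 2 bytes.
Bytes at offsets 6..7: 65 6B.
Little-endian stores the least-significant byte at the lowest address.
Reassemble most-significant byte first: 6B 65 → 0x6B65.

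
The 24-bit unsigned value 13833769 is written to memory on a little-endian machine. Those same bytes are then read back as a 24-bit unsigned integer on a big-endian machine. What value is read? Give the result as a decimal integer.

13833769 in 24-bit hexadecimal is 0xD31629.
Stored little-endian, the bytes at ascending addresses are 29 16 D3.
Read back as big-endian, the last byte is least significant, giving 0x2916D3.
0x2916D3 = 2692819.

2692819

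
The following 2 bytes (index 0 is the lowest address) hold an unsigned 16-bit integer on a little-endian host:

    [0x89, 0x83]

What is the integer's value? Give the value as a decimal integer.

In little-endian order the low byte comes first in memory.
Reassemble most-significant byte first: 83 89 → 0x8389.
0x8389 = 33673.

33673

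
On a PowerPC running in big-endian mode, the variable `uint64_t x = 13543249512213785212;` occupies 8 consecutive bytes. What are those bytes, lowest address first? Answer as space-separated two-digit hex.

13543249512213785212 in hexadecimal, padded to 64 bits, is 0xBBF349AD17FC2A7C.
Split into bytes (most-significant first): BB F3 49 AD 17 FC 2A 7C.
Big-endian: lowest address holds the most-significant byte.
So the memory order matches the most-significant-first order: BB F3 49 AD 17 FC 2A 7C.

BB F3 49 AD 17 FC 2A 7C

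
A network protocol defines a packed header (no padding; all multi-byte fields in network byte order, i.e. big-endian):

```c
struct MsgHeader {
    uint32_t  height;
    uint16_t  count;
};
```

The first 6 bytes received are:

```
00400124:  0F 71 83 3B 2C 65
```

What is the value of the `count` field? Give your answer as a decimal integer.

`count` follows `height` (4 bytes), so it starts at byte offset 4 and occupies 2 bytes.
Bytes at offsets 4..5: 2C 65.
In big-endian order the high byte comes first in memory.
The bytes are already most-significant first: 0x2C65.
0x2C65 = 11365.

11365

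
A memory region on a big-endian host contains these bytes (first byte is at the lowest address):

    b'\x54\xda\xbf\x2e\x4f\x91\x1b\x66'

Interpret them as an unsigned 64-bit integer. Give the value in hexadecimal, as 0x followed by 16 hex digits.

Big-endian: lowest address holds the most-significant byte.
The bytes are already most-significant first: 0x54DABF2E4F911B66.

0x54DABF2E4F911B66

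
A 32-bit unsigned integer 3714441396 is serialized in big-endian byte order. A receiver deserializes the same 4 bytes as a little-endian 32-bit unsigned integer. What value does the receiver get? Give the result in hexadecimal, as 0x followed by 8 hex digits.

3714441396 in 32-bit hexadecimal is 0xDD65E0B4.
Stored big-endian, the bytes at ascending addresses are DD 65 E0 B4.
Read back as little-endian, the first byte is least significant, giving 0xB4E065DD.

0xB4E065DD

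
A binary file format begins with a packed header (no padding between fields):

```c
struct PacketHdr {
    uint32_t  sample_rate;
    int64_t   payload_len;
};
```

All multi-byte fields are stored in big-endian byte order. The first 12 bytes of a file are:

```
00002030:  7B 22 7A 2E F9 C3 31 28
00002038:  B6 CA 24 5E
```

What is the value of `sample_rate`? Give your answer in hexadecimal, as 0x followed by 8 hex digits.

0x7B227A2E

`sample_rate` is the first field, at byte offset 0, occupying 4 bytes.
Bytes at offsets 0..3: 7B 22 7A 2E.
Big-endian stores the most-significant byte at the lowest address.
The bytes are already most-significant first: 0x7B227A2E.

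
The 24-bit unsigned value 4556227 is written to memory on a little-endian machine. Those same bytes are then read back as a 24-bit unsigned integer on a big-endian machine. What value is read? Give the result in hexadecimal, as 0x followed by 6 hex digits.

0xC38545

4556227 in 24-bit hexadecimal is 0x4585C3.
Stored little-endian, the bytes at ascending addresses are C3 85 45.
Read back as big-endian, the last byte is least significant, giving 0xC38545.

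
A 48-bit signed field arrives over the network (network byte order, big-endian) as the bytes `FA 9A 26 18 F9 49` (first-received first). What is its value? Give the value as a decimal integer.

-5935005632183

Big-endian stores the most-significant byte at the lowest address.
The bytes are already most-significant first: 0xFA9A2618F949.
Top bit is set, so as a signed 48-bit value this is 0xFA9A2618F949 − 2^48 = -5935005632183.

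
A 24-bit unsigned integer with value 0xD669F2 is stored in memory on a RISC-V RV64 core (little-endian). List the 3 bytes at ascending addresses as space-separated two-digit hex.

F2 69 D6

Split into bytes (most-significant first): D6 69 F2.
Little-endian: lowest address holds the least-significant byte.
So at ascending addresses the bytes are F2 69 D6.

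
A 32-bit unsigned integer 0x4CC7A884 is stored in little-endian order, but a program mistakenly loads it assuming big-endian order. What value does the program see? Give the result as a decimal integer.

Stored little-endian, the bytes at ascending addresses are 84 A8 C7 4C.
Read back as big-endian, the last byte is least significant, giving 0x84A8C74C.
0x84A8C74C = 2225653580.

2225653580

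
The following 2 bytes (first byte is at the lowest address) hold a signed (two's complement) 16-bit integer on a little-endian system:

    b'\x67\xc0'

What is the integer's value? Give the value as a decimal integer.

-16281

Little-endian: lowest address holds the least-significant byte.
Reassemble most-significant byte first: C0 67 → 0xC067.
Top bit is set, so as a signed 16-bit value this is 0xC067 − 2^16 = -16281.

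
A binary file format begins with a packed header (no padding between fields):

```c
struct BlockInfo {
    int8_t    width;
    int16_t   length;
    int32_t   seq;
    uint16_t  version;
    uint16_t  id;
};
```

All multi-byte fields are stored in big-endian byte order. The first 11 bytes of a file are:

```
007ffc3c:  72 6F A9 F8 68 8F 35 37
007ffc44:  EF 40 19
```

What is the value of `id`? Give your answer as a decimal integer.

`id` follows `width` (1 B), `length` (2 B), `seq` (4 B), `version` (2 B), so it starts at offset 1 + 2 + 4 + 2 = 9 and occupies 2 bytes.
Bytes at offsets 9..10: 40 19.
Big-endian: lowest address holds the most-significant byte.
The bytes are already most-significant first: 0x4019.
0x4019 = 16409.

16409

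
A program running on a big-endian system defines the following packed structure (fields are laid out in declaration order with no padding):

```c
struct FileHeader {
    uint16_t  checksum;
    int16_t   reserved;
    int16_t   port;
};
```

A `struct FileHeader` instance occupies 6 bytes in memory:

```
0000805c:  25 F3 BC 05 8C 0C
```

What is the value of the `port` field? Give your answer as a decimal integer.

`port` follows `checksum` (2 B), `reserved` (2 B), so it starts at offset 2 + 2 = 4 and occupies 2 bytes.
Bytes at offsets 4..5: 8C 0C.
Big-endian stores the most-significant byte at the lowest address.
The bytes are already most-significant first: 0x8C0C.
Top bit is set, so as a signed 16-bit value this is 0x8C0C − 2^16 = -29684.

-29684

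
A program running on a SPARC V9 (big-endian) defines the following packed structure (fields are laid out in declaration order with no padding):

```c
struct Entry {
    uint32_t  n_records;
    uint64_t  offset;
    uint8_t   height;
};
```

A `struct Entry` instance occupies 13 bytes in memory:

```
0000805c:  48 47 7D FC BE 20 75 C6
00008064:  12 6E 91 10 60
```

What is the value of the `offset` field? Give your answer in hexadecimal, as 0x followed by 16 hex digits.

0xBE2075C6126E9110

`offset` follows `n_records` (4 bytes), so it starts at byte offset 4 and occupies 8 bytes.
Bytes at offsets 4..11: BE 20 75 C6 12 6E 91 10.
Big-endian: lowest address holds the most-significant byte.
The bytes are already most-significant first: 0xBE2075C6126E9110.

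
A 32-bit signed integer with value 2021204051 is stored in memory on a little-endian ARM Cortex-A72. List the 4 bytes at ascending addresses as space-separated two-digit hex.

53 20 79 78

2021204051 in hexadecimal, padded to 32 bits, is 0x78792053.
Split into bytes (most-significant first): 78 79 20 53.
In little-endian order the low byte comes first in memory.
So at ascending addresses the bytes are 53 20 79 78.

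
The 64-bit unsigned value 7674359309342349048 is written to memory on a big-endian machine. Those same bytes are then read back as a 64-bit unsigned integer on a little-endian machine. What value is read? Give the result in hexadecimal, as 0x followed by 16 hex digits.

0xF81610A021CD806A

7674359309342349048 in 64-bit hexadecimal is 0x6A80CD21A01016F8.
Stored big-endian, the bytes at ascending addresses are 6A 80 CD 21 A0 10 16 F8.
Read back as little-endian, the first byte is least significant, giving 0xF81610A021CD806A.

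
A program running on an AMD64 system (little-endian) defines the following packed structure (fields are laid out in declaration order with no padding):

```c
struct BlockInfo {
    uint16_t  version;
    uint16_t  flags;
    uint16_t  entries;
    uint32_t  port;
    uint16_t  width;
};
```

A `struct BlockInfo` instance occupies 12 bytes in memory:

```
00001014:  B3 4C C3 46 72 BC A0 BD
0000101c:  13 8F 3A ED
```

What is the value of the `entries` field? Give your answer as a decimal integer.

48242

`entries` follows `version` (2 B), `flags` (2 B), so it starts at offset 2 + 2 = 4 and occupies 2 bytes.
Bytes at offsets 4..5: 72 BC.
Little-endian: lowest address holds the least-significant byte.
Reassemble most-significant byte first: BC 72 → 0xBC72.
0xBC72 = 48242.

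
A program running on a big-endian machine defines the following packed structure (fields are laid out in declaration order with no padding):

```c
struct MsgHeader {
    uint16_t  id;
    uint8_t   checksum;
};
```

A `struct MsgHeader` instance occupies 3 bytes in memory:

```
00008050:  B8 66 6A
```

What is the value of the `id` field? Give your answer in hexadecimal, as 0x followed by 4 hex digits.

0xB866

`id` is the first field, at byte offset 0, occupying 2 bytes.
Bytes at offsets 0..1: B8 66.
Big-endian: lowest address holds the most-significant byte.
The bytes are already most-significant first: 0xB866.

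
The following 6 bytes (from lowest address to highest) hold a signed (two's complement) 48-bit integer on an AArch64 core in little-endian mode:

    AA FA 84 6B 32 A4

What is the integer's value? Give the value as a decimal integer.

Little-endian stores the least-significant byte at the lowest address.
Reassemble most-significant byte first: A4 32 6B 84 FA AA → 0xA4326B84FAAA.
Top bit is set, so as a signed 48-bit value this is 0xA4326B84FAAA − 2^48 = -100938517513558.

-100938517513558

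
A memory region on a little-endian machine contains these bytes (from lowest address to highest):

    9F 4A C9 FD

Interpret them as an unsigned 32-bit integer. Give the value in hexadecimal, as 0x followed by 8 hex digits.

Little-endian stores the least-significant byte at the lowest address.
Reassemble most-significant byte first: FD C9 4A 9F → 0xFDC94A9F.

0xFDC94A9F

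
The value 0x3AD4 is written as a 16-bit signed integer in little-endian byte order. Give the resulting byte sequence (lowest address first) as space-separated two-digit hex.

Split into bytes (most-significant first): 3A D4.
Little-endian: lowest address holds the least-significant byte.
So at ascending addresses the bytes are D4 3A.

D4 3A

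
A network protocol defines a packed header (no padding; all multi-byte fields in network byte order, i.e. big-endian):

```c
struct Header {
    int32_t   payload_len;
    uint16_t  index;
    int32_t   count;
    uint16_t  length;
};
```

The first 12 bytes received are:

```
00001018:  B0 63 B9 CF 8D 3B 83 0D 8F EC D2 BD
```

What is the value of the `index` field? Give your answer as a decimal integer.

`index` follows `payload_len` (4 bytes), so it starts at byte offset 4 and occupies 2 bytes.
Bytes at offsets 4..5: 8D 3B.
Big-endian: lowest address holds the most-significant byte.
The bytes are already most-significant first: 0x8D3B.
0x8D3B = 36155.

36155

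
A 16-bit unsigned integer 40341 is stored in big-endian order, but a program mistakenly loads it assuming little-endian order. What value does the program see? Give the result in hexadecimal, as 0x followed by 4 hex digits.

0x959D

40341 in 16-bit hexadecimal is 0x9D95.
Stored big-endian, the bytes at ascending addresses are 9D 95.
Read back as little-endian, the first byte is least significant, giving 0x959D.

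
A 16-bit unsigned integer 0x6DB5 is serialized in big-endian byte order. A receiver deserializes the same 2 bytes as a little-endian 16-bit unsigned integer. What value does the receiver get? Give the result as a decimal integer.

Stored big-endian, the bytes at ascending addresses are 6D B5.
Read back as little-endian, the first byte is least significant, giving 0xB56D.
0xB56D = 46445.

46445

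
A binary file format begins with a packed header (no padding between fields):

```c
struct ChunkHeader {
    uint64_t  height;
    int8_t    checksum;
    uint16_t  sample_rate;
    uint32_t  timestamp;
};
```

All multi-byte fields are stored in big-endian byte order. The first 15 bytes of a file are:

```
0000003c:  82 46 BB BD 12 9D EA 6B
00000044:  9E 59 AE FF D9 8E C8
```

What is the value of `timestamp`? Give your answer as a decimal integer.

`timestamp` follows `height` (8 B), `checksum` (1 B), `sample_rate` (2 B), so it starts at offset 8 + 1 + 2 = 11 and occupies 4 bytes.
Bytes at offsets 11..14: FF D9 8E C8.
Big-endian: lowest address holds the most-significant byte.
The bytes are already most-significant first: 0xFFD98EC8.
0xFFD98EC8 = 4292447944.

4292447944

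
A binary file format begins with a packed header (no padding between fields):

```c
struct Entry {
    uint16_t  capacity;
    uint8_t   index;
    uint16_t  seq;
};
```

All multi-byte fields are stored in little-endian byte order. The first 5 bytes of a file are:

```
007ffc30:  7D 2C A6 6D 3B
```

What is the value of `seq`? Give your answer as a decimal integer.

15213

`seq` follows `capacity` (2 B), `index` (1 B), so it starts at offset 2 + 1 = 3 and occupies 2 bytes.
Bytes at offsets 3..4: 6D 3B.
Little-endian stores the least-significant byte at the lowest address.
Reassemble most-significant byte first: 3B 6D → 0x3B6D.
0x3B6D = 15213.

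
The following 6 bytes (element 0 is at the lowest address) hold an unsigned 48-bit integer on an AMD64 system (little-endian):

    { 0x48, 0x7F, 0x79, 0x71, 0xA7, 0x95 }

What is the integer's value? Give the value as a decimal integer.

164546395864904

Little-endian stores the least-significant byte at the lowest address.
Reassemble most-significant byte first: 95 A7 71 79 7F 48 → 0x95A771797F48.
0x95A771797F48 = 164546395864904.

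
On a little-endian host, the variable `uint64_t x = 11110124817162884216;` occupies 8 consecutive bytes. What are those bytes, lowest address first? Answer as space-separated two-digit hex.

78 D4 3E 41 A8 17 2F 9A

11110124817162884216 in hexadecimal, padded to 64 bits, is 0x9A2F17A8413ED478.
Split into bytes (most-significant first): 9A 2F 17 A8 41 3E D4 78.
Little-endian stores the least-significant byte at the lowest address.
So at ascending addresses the bytes are 78 D4 3E 41 A8 17 2F 9A.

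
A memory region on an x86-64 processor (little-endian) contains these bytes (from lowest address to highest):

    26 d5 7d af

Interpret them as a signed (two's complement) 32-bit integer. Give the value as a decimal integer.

-1350707930

Little-endian: lowest address holds the least-significant byte.
Reassemble most-significant byte first: AF 7D D5 26 → 0xAF7DD526.
Top bit is set, so as a signed 32-bit value this is 0xAF7DD526 − 2^32 = -1350707930.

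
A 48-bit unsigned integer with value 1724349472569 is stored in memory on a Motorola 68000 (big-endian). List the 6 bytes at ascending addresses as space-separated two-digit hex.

1724349472569 in hexadecimal, padded to 48 bits, is 0x01917B3CDF39.
Split into bytes (most-significant first): 01 91 7B 3C DF 39.
In big-endian order the high byte comes first in memory.
So the memory order matches the most-significant-first order: 01 91 7B 3C DF 39.

01 91 7B 3C DF 39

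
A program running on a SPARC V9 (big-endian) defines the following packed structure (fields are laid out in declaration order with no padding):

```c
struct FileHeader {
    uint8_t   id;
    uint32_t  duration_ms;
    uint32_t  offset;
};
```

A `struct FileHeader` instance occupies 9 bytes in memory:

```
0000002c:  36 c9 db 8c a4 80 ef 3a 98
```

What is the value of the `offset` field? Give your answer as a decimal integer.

2163161752

`offset` follows `id` (1 B), `duration_ms` (4 B), so it starts at offset 1 + 4 = 5 and occupies 4 bytes.
Bytes at offsets 5..8: 80 EF 3A 98.
Big-endian stores the most-significant byte at the lowest address.
The bytes are already most-significant first: 0x80EF3A98.
0x80EF3A98 = 2163161752.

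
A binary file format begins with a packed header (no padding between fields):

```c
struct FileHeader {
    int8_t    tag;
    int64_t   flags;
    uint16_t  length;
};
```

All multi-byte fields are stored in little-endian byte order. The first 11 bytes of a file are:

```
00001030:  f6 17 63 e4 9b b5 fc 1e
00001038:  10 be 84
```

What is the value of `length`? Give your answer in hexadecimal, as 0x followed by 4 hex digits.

`length` follows `tag` (1 B), `flags` (8 B), so it starts at offset 1 + 8 = 9 and occupies 2 bytes.
Bytes at offsets 9..10: BE 84.
Little-endian stores the least-significant byte at the lowest address.
Reassemble most-significant byte first: 84 BE → 0x84BE.

0x84BE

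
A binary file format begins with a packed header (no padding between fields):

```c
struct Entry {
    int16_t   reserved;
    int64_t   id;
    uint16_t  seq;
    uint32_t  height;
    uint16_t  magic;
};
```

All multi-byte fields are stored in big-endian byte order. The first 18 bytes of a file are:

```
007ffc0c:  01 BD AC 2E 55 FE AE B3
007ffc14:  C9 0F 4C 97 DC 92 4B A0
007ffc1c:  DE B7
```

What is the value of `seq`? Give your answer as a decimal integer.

19607

`seq` follows `reserved` (2 B), `id` (8 B), so it starts at offset 2 + 8 = 10 and occupies 2 bytes.
Bytes at offsets 10..11: 4C 97.
In big-endian order the high byte comes first in memory.
The bytes are already most-significant first: 0x4C97.
0x4C97 = 19607.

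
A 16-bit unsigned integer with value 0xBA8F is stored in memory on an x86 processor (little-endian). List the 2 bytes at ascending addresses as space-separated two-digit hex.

Split into bytes (most-significant first): BA 8F.
Little-endian stores the least-significant byte at the lowest address.
So at ascending addresses the bytes are 8F BA.

8F BA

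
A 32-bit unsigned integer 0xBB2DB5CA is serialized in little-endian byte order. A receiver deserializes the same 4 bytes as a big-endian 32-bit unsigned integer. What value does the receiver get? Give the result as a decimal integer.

3400871355

Stored little-endian, the bytes at ascending addresses are CA B5 2D BB.
Read back as big-endian, the last byte is least significant, giving 0xCAB52DBB.
0xCAB52DBB = 3400871355.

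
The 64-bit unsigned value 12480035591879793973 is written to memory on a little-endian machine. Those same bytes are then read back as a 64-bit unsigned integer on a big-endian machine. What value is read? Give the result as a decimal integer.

12480035591879793973 in 64-bit hexadecimal is 0xAD31FE3FAE3A1D35.
Stored little-endian, the bytes at ascending addresses are 35 1D 3A AE 3F FE 31 AD.
Read back as big-endian, the last byte is least significant, giving 0x351D3AAE3FFE31AD.
0x351D3AAE3FFE31AD = 3827279778407133613.

3827279778407133613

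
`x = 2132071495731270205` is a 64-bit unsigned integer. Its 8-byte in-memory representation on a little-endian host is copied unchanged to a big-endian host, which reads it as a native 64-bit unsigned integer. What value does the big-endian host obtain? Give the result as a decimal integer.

2132071495731270205 in 64-bit hexadecimal is 0x1D96A3BAAACC523D.
Stored little-endian, the bytes at ascending addresses are 3D 52 CC AA BA A3 96 1D.
Read back as big-endian, the last byte is least significant, giving 0x3D52CCAABAA3961D.
0x3D52CCAABAA3961D = 4418819218051667485.

4418819218051667485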